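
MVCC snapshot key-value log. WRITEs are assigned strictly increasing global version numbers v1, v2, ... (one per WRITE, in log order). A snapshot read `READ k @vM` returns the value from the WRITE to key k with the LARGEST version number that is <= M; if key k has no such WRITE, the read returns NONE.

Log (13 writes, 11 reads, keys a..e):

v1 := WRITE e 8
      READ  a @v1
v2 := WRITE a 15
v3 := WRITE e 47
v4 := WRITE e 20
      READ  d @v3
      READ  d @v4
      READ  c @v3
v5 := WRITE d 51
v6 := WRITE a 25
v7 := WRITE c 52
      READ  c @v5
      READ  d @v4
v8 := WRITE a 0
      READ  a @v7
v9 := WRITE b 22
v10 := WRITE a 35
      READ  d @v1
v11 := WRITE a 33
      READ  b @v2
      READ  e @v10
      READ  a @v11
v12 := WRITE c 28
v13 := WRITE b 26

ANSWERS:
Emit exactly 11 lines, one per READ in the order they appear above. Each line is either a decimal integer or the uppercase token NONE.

Answer: NONE
NONE
NONE
NONE
NONE
NONE
25
NONE
NONE
20
33

Derivation:
v1: WRITE e=8  (e history now [(1, 8)])
READ a @v1: history=[] -> no version <= 1 -> NONE
v2: WRITE a=15  (a history now [(2, 15)])
v3: WRITE e=47  (e history now [(1, 8), (3, 47)])
v4: WRITE e=20  (e history now [(1, 8), (3, 47), (4, 20)])
READ d @v3: history=[] -> no version <= 3 -> NONE
READ d @v4: history=[] -> no version <= 4 -> NONE
READ c @v3: history=[] -> no version <= 3 -> NONE
v5: WRITE d=51  (d history now [(5, 51)])
v6: WRITE a=25  (a history now [(2, 15), (6, 25)])
v7: WRITE c=52  (c history now [(7, 52)])
READ c @v5: history=[(7, 52)] -> no version <= 5 -> NONE
READ d @v4: history=[(5, 51)] -> no version <= 4 -> NONE
v8: WRITE a=0  (a history now [(2, 15), (6, 25), (8, 0)])
READ a @v7: history=[(2, 15), (6, 25), (8, 0)] -> pick v6 -> 25
v9: WRITE b=22  (b history now [(9, 22)])
v10: WRITE a=35  (a history now [(2, 15), (6, 25), (8, 0), (10, 35)])
READ d @v1: history=[(5, 51)] -> no version <= 1 -> NONE
v11: WRITE a=33  (a history now [(2, 15), (6, 25), (8, 0), (10, 35), (11, 33)])
READ b @v2: history=[(9, 22)] -> no version <= 2 -> NONE
READ e @v10: history=[(1, 8), (3, 47), (4, 20)] -> pick v4 -> 20
READ a @v11: history=[(2, 15), (6, 25), (8, 0), (10, 35), (11, 33)] -> pick v11 -> 33
v12: WRITE c=28  (c history now [(7, 52), (12, 28)])
v13: WRITE b=26  (b history now [(9, 22), (13, 26)])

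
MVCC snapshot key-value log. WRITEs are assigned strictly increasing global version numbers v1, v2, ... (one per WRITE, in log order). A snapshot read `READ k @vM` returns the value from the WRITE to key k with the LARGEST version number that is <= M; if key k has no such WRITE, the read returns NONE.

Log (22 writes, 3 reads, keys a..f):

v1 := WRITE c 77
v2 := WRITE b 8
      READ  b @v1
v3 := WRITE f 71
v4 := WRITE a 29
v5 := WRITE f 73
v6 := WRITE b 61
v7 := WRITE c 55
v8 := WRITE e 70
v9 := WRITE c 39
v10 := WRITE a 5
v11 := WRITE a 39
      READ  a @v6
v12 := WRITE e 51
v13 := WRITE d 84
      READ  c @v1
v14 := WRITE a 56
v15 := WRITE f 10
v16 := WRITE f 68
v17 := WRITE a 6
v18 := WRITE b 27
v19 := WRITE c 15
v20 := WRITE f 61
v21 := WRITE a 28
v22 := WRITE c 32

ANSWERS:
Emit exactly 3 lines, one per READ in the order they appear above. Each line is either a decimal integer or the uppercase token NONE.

Answer: NONE
29
77

Derivation:
v1: WRITE c=77  (c history now [(1, 77)])
v2: WRITE b=8  (b history now [(2, 8)])
READ b @v1: history=[(2, 8)] -> no version <= 1 -> NONE
v3: WRITE f=71  (f history now [(3, 71)])
v4: WRITE a=29  (a history now [(4, 29)])
v5: WRITE f=73  (f history now [(3, 71), (5, 73)])
v6: WRITE b=61  (b history now [(2, 8), (6, 61)])
v7: WRITE c=55  (c history now [(1, 77), (7, 55)])
v8: WRITE e=70  (e history now [(8, 70)])
v9: WRITE c=39  (c history now [(1, 77), (7, 55), (9, 39)])
v10: WRITE a=5  (a history now [(4, 29), (10, 5)])
v11: WRITE a=39  (a history now [(4, 29), (10, 5), (11, 39)])
READ a @v6: history=[(4, 29), (10, 5), (11, 39)] -> pick v4 -> 29
v12: WRITE e=51  (e history now [(8, 70), (12, 51)])
v13: WRITE d=84  (d history now [(13, 84)])
READ c @v1: history=[(1, 77), (7, 55), (9, 39)] -> pick v1 -> 77
v14: WRITE a=56  (a history now [(4, 29), (10, 5), (11, 39), (14, 56)])
v15: WRITE f=10  (f history now [(3, 71), (5, 73), (15, 10)])
v16: WRITE f=68  (f history now [(3, 71), (5, 73), (15, 10), (16, 68)])
v17: WRITE a=6  (a history now [(4, 29), (10, 5), (11, 39), (14, 56), (17, 6)])
v18: WRITE b=27  (b history now [(2, 8), (6, 61), (18, 27)])
v19: WRITE c=15  (c history now [(1, 77), (7, 55), (9, 39), (19, 15)])
v20: WRITE f=61  (f history now [(3, 71), (5, 73), (15, 10), (16, 68), (20, 61)])
v21: WRITE a=28  (a history now [(4, 29), (10, 5), (11, 39), (14, 56), (17, 6), (21, 28)])
v22: WRITE c=32  (c history now [(1, 77), (7, 55), (9, 39), (19, 15), (22, 32)])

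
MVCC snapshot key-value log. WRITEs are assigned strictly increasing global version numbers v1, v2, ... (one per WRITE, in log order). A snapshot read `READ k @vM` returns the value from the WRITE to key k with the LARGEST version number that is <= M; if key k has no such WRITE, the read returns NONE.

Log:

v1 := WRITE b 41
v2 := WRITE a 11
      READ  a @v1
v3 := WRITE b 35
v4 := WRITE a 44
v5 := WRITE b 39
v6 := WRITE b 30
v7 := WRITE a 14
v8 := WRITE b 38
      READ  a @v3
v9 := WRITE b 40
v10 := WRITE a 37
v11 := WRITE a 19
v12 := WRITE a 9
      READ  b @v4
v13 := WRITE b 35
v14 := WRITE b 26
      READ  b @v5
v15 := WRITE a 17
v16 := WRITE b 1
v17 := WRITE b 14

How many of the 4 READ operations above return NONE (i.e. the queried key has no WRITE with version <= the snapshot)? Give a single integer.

v1: WRITE b=41  (b history now [(1, 41)])
v2: WRITE a=11  (a history now [(2, 11)])
READ a @v1: history=[(2, 11)] -> no version <= 1 -> NONE
v3: WRITE b=35  (b history now [(1, 41), (3, 35)])
v4: WRITE a=44  (a history now [(2, 11), (4, 44)])
v5: WRITE b=39  (b history now [(1, 41), (3, 35), (5, 39)])
v6: WRITE b=30  (b history now [(1, 41), (3, 35), (5, 39), (6, 30)])
v7: WRITE a=14  (a history now [(2, 11), (4, 44), (7, 14)])
v8: WRITE b=38  (b history now [(1, 41), (3, 35), (5, 39), (6, 30), (8, 38)])
READ a @v3: history=[(2, 11), (4, 44), (7, 14)] -> pick v2 -> 11
v9: WRITE b=40  (b history now [(1, 41), (3, 35), (5, 39), (6, 30), (8, 38), (9, 40)])
v10: WRITE a=37  (a history now [(2, 11), (4, 44), (7, 14), (10, 37)])
v11: WRITE a=19  (a history now [(2, 11), (4, 44), (7, 14), (10, 37), (11, 19)])
v12: WRITE a=9  (a history now [(2, 11), (4, 44), (7, 14), (10, 37), (11, 19), (12, 9)])
READ b @v4: history=[(1, 41), (3, 35), (5, 39), (6, 30), (8, 38), (9, 40)] -> pick v3 -> 35
v13: WRITE b=35  (b history now [(1, 41), (3, 35), (5, 39), (6, 30), (8, 38), (9, 40), (13, 35)])
v14: WRITE b=26  (b history now [(1, 41), (3, 35), (5, 39), (6, 30), (8, 38), (9, 40), (13, 35), (14, 26)])
READ b @v5: history=[(1, 41), (3, 35), (5, 39), (6, 30), (8, 38), (9, 40), (13, 35), (14, 26)] -> pick v5 -> 39
v15: WRITE a=17  (a history now [(2, 11), (4, 44), (7, 14), (10, 37), (11, 19), (12, 9), (15, 17)])
v16: WRITE b=1  (b history now [(1, 41), (3, 35), (5, 39), (6, 30), (8, 38), (9, 40), (13, 35), (14, 26), (16, 1)])
v17: WRITE b=14  (b history now [(1, 41), (3, 35), (5, 39), (6, 30), (8, 38), (9, 40), (13, 35), (14, 26), (16, 1), (17, 14)])
Read results in order: ['NONE', '11', '35', '39']
NONE count = 1

Answer: 1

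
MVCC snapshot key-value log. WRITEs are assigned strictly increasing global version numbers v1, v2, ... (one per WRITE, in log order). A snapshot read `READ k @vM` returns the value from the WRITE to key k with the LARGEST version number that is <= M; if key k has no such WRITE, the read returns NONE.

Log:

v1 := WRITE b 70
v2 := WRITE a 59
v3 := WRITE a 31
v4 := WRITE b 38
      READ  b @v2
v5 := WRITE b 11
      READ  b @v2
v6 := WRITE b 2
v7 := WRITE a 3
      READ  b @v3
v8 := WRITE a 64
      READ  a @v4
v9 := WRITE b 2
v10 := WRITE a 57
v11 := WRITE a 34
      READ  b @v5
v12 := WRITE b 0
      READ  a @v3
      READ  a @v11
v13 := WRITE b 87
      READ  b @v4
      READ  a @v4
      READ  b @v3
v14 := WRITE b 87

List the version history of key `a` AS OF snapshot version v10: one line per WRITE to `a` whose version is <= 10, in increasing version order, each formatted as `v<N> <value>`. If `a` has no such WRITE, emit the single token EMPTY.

Answer: v2 59
v3 31
v7 3
v8 64
v10 57

Derivation:
Scan writes for key=a with version <= 10:
  v1 WRITE b 70 -> skip
  v2 WRITE a 59 -> keep
  v3 WRITE a 31 -> keep
  v4 WRITE b 38 -> skip
  v5 WRITE b 11 -> skip
  v6 WRITE b 2 -> skip
  v7 WRITE a 3 -> keep
  v8 WRITE a 64 -> keep
  v9 WRITE b 2 -> skip
  v10 WRITE a 57 -> keep
  v11 WRITE a 34 -> drop (> snap)
  v12 WRITE b 0 -> skip
  v13 WRITE b 87 -> skip
  v14 WRITE b 87 -> skip
Collected: [(2, 59), (3, 31), (7, 3), (8, 64), (10, 57)]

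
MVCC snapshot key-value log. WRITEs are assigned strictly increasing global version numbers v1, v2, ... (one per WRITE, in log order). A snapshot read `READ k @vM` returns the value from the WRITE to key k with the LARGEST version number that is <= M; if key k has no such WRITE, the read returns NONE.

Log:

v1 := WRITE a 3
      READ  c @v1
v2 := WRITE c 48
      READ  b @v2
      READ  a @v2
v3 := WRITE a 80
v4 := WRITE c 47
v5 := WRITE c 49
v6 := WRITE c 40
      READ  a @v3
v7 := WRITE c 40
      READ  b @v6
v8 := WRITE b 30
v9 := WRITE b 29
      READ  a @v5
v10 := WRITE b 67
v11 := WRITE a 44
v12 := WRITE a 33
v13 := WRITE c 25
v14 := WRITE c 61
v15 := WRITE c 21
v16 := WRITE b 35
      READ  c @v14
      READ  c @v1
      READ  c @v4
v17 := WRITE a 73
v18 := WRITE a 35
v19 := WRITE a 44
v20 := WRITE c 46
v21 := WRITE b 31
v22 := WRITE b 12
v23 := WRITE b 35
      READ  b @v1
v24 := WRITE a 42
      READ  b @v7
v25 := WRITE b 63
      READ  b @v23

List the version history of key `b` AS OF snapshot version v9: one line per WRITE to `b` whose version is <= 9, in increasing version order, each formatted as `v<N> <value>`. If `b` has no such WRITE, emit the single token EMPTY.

Scan writes for key=b with version <= 9:
  v1 WRITE a 3 -> skip
  v2 WRITE c 48 -> skip
  v3 WRITE a 80 -> skip
  v4 WRITE c 47 -> skip
  v5 WRITE c 49 -> skip
  v6 WRITE c 40 -> skip
  v7 WRITE c 40 -> skip
  v8 WRITE b 30 -> keep
  v9 WRITE b 29 -> keep
  v10 WRITE b 67 -> drop (> snap)
  v11 WRITE a 44 -> skip
  v12 WRITE a 33 -> skip
  v13 WRITE c 25 -> skip
  v14 WRITE c 61 -> skip
  v15 WRITE c 21 -> skip
  v16 WRITE b 35 -> drop (> snap)
  v17 WRITE a 73 -> skip
  v18 WRITE a 35 -> skip
  v19 WRITE a 44 -> skip
  v20 WRITE c 46 -> skip
  v21 WRITE b 31 -> drop (> snap)
  v22 WRITE b 12 -> drop (> snap)
  v23 WRITE b 35 -> drop (> snap)
  v24 WRITE a 42 -> skip
  v25 WRITE b 63 -> drop (> snap)
Collected: [(8, 30), (9, 29)]

Answer: v8 30
v9 29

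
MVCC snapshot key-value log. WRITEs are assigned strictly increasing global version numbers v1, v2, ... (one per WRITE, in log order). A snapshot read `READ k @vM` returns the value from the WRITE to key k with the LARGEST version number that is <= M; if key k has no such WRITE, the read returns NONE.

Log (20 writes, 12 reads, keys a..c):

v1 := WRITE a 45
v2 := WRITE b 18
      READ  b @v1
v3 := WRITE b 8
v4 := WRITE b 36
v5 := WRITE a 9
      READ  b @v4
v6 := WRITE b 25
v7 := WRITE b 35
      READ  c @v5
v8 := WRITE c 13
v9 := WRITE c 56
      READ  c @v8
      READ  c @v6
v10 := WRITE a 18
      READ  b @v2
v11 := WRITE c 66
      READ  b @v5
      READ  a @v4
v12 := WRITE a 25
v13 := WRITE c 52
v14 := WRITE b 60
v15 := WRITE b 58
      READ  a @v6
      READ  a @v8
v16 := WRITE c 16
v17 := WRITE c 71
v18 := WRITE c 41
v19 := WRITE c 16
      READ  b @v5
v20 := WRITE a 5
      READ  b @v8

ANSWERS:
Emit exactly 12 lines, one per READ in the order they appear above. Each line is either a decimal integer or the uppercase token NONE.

Answer: NONE
36
NONE
13
NONE
18
36
45
9
9
36
35

Derivation:
v1: WRITE a=45  (a history now [(1, 45)])
v2: WRITE b=18  (b history now [(2, 18)])
READ b @v1: history=[(2, 18)] -> no version <= 1 -> NONE
v3: WRITE b=8  (b history now [(2, 18), (3, 8)])
v4: WRITE b=36  (b history now [(2, 18), (3, 8), (4, 36)])
v5: WRITE a=9  (a history now [(1, 45), (5, 9)])
READ b @v4: history=[(2, 18), (3, 8), (4, 36)] -> pick v4 -> 36
v6: WRITE b=25  (b history now [(2, 18), (3, 8), (4, 36), (6, 25)])
v7: WRITE b=35  (b history now [(2, 18), (3, 8), (4, 36), (6, 25), (7, 35)])
READ c @v5: history=[] -> no version <= 5 -> NONE
v8: WRITE c=13  (c history now [(8, 13)])
v9: WRITE c=56  (c history now [(8, 13), (9, 56)])
READ c @v8: history=[(8, 13), (9, 56)] -> pick v8 -> 13
READ c @v6: history=[(8, 13), (9, 56)] -> no version <= 6 -> NONE
v10: WRITE a=18  (a history now [(1, 45), (5, 9), (10, 18)])
READ b @v2: history=[(2, 18), (3, 8), (4, 36), (6, 25), (7, 35)] -> pick v2 -> 18
v11: WRITE c=66  (c history now [(8, 13), (9, 56), (11, 66)])
READ b @v5: history=[(2, 18), (3, 8), (4, 36), (6, 25), (7, 35)] -> pick v4 -> 36
READ a @v4: history=[(1, 45), (5, 9), (10, 18)] -> pick v1 -> 45
v12: WRITE a=25  (a history now [(1, 45), (5, 9), (10, 18), (12, 25)])
v13: WRITE c=52  (c history now [(8, 13), (9, 56), (11, 66), (13, 52)])
v14: WRITE b=60  (b history now [(2, 18), (3, 8), (4, 36), (6, 25), (7, 35), (14, 60)])
v15: WRITE b=58  (b history now [(2, 18), (3, 8), (4, 36), (6, 25), (7, 35), (14, 60), (15, 58)])
READ a @v6: history=[(1, 45), (5, 9), (10, 18), (12, 25)] -> pick v5 -> 9
READ a @v8: history=[(1, 45), (5, 9), (10, 18), (12, 25)] -> pick v5 -> 9
v16: WRITE c=16  (c history now [(8, 13), (9, 56), (11, 66), (13, 52), (16, 16)])
v17: WRITE c=71  (c history now [(8, 13), (9, 56), (11, 66), (13, 52), (16, 16), (17, 71)])
v18: WRITE c=41  (c history now [(8, 13), (9, 56), (11, 66), (13, 52), (16, 16), (17, 71), (18, 41)])
v19: WRITE c=16  (c history now [(8, 13), (9, 56), (11, 66), (13, 52), (16, 16), (17, 71), (18, 41), (19, 16)])
READ b @v5: history=[(2, 18), (3, 8), (4, 36), (6, 25), (7, 35), (14, 60), (15, 58)] -> pick v4 -> 36
v20: WRITE a=5  (a history now [(1, 45), (5, 9), (10, 18), (12, 25), (20, 5)])
READ b @v8: history=[(2, 18), (3, 8), (4, 36), (6, 25), (7, 35), (14, 60), (15, 58)] -> pick v7 -> 35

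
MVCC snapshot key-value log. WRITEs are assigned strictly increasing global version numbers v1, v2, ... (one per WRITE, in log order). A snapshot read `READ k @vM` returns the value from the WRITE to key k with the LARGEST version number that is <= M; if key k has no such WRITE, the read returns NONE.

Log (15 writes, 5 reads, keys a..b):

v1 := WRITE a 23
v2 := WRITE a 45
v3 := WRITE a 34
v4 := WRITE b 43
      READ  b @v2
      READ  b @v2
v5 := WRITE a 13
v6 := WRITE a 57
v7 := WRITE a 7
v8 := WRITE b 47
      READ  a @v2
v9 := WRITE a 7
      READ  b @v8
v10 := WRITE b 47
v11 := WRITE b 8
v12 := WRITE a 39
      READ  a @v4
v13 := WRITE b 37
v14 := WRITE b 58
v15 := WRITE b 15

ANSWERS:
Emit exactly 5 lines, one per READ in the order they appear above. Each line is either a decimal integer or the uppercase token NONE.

Answer: NONE
NONE
45
47
34

Derivation:
v1: WRITE a=23  (a history now [(1, 23)])
v2: WRITE a=45  (a history now [(1, 23), (2, 45)])
v3: WRITE a=34  (a history now [(1, 23), (2, 45), (3, 34)])
v4: WRITE b=43  (b history now [(4, 43)])
READ b @v2: history=[(4, 43)] -> no version <= 2 -> NONE
READ b @v2: history=[(4, 43)] -> no version <= 2 -> NONE
v5: WRITE a=13  (a history now [(1, 23), (2, 45), (3, 34), (5, 13)])
v6: WRITE a=57  (a history now [(1, 23), (2, 45), (3, 34), (5, 13), (6, 57)])
v7: WRITE a=7  (a history now [(1, 23), (2, 45), (3, 34), (5, 13), (6, 57), (7, 7)])
v8: WRITE b=47  (b history now [(4, 43), (8, 47)])
READ a @v2: history=[(1, 23), (2, 45), (3, 34), (5, 13), (6, 57), (7, 7)] -> pick v2 -> 45
v9: WRITE a=7  (a history now [(1, 23), (2, 45), (3, 34), (5, 13), (6, 57), (7, 7), (9, 7)])
READ b @v8: history=[(4, 43), (8, 47)] -> pick v8 -> 47
v10: WRITE b=47  (b history now [(4, 43), (8, 47), (10, 47)])
v11: WRITE b=8  (b history now [(4, 43), (8, 47), (10, 47), (11, 8)])
v12: WRITE a=39  (a history now [(1, 23), (2, 45), (3, 34), (5, 13), (6, 57), (7, 7), (9, 7), (12, 39)])
READ a @v4: history=[(1, 23), (2, 45), (3, 34), (5, 13), (6, 57), (7, 7), (9, 7), (12, 39)] -> pick v3 -> 34
v13: WRITE b=37  (b history now [(4, 43), (8, 47), (10, 47), (11, 8), (13, 37)])
v14: WRITE b=58  (b history now [(4, 43), (8, 47), (10, 47), (11, 8), (13, 37), (14, 58)])
v15: WRITE b=15  (b history now [(4, 43), (8, 47), (10, 47), (11, 8), (13, 37), (14, 58), (15, 15)])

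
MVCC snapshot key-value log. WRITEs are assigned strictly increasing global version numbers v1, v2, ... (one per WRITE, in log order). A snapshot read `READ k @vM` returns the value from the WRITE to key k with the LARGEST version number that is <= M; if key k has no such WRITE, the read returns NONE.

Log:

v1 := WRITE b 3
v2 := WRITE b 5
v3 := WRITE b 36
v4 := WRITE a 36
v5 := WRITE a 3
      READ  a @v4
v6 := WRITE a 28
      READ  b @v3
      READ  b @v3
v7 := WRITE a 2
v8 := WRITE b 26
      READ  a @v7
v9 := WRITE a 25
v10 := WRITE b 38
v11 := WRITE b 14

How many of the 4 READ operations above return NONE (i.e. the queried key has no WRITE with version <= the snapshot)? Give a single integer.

v1: WRITE b=3  (b history now [(1, 3)])
v2: WRITE b=5  (b history now [(1, 3), (2, 5)])
v3: WRITE b=36  (b history now [(1, 3), (2, 5), (3, 36)])
v4: WRITE a=36  (a history now [(4, 36)])
v5: WRITE a=3  (a history now [(4, 36), (5, 3)])
READ a @v4: history=[(4, 36), (5, 3)] -> pick v4 -> 36
v6: WRITE a=28  (a history now [(4, 36), (5, 3), (6, 28)])
READ b @v3: history=[(1, 3), (2, 5), (3, 36)] -> pick v3 -> 36
READ b @v3: history=[(1, 3), (2, 5), (3, 36)] -> pick v3 -> 36
v7: WRITE a=2  (a history now [(4, 36), (5, 3), (6, 28), (7, 2)])
v8: WRITE b=26  (b history now [(1, 3), (2, 5), (3, 36), (8, 26)])
READ a @v7: history=[(4, 36), (5, 3), (6, 28), (7, 2)] -> pick v7 -> 2
v9: WRITE a=25  (a history now [(4, 36), (5, 3), (6, 28), (7, 2), (9, 25)])
v10: WRITE b=38  (b history now [(1, 3), (2, 5), (3, 36), (8, 26), (10, 38)])
v11: WRITE b=14  (b history now [(1, 3), (2, 5), (3, 36), (8, 26), (10, 38), (11, 14)])
Read results in order: ['36', '36', '36', '2']
NONE count = 0

Answer: 0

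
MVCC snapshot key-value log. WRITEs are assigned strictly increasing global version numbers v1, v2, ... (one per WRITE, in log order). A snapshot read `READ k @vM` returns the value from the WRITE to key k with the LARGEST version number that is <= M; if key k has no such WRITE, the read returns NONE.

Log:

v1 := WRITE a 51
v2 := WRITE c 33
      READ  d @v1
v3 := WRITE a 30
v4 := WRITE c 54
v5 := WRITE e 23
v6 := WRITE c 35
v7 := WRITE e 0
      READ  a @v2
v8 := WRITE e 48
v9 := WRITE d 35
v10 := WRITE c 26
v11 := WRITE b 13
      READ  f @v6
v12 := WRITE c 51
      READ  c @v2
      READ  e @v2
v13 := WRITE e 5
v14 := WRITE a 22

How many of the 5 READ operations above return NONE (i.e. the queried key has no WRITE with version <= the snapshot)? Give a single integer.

Answer: 3

Derivation:
v1: WRITE a=51  (a history now [(1, 51)])
v2: WRITE c=33  (c history now [(2, 33)])
READ d @v1: history=[] -> no version <= 1 -> NONE
v3: WRITE a=30  (a history now [(1, 51), (3, 30)])
v4: WRITE c=54  (c history now [(2, 33), (4, 54)])
v5: WRITE e=23  (e history now [(5, 23)])
v6: WRITE c=35  (c history now [(2, 33), (4, 54), (6, 35)])
v7: WRITE e=0  (e history now [(5, 23), (7, 0)])
READ a @v2: history=[(1, 51), (3, 30)] -> pick v1 -> 51
v8: WRITE e=48  (e history now [(5, 23), (7, 0), (8, 48)])
v9: WRITE d=35  (d history now [(9, 35)])
v10: WRITE c=26  (c history now [(2, 33), (4, 54), (6, 35), (10, 26)])
v11: WRITE b=13  (b history now [(11, 13)])
READ f @v6: history=[] -> no version <= 6 -> NONE
v12: WRITE c=51  (c history now [(2, 33), (4, 54), (6, 35), (10, 26), (12, 51)])
READ c @v2: history=[(2, 33), (4, 54), (6, 35), (10, 26), (12, 51)] -> pick v2 -> 33
READ e @v2: history=[(5, 23), (7, 0), (8, 48)] -> no version <= 2 -> NONE
v13: WRITE e=5  (e history now [(5, 23), (7, 0), (8, 48), (13, 5)])
v14: WRITE a=22  (a history now [(1, 51), (3, 30), (14, 22)])
Read results in order: ['NONE', '51', 'NONE', '33', 'NONE']
NONE count = 3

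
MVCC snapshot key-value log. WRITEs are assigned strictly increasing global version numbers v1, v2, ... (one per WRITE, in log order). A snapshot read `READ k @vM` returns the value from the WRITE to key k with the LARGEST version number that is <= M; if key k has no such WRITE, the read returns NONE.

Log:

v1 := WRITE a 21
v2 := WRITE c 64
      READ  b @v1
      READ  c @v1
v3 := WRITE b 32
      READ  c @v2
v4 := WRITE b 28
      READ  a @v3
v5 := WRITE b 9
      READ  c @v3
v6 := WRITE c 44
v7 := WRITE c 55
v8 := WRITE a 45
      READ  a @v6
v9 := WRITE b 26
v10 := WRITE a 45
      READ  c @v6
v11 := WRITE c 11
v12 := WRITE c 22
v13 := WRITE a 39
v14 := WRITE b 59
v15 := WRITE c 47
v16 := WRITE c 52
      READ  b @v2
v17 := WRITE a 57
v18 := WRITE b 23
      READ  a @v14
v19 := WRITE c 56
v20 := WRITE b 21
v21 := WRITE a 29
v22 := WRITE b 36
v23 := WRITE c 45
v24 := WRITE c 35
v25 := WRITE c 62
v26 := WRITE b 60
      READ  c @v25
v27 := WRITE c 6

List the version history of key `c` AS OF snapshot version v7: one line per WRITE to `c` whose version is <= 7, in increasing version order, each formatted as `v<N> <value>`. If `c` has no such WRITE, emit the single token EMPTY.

Scan writes for key=c with version <= 7:
  v1 WRITE a 21 -> skip
  v2 WRITE c 64 -> keep
  v3 WRITE b 32 -> skip
  v4 WRITE b 28 -> skip
  v5 WRITE b 9 -> skip
  v6 WRITE c 44 -> keep
  v7 WRITE c 55 -> keep
  v8 WRITE a 45 -> skip
  v9 WRITE b 26 -> skip
  v10 WRITE a 45 -> skip
  v11 WRITE c 11 -> drop (> snap)
  v12 WRITE c 22 -> drop (> snap)
  v13 WRITE a 39 -> skip
  v14 WRITE b 59 -> skip
  v15 WRITE c 47 -> drop (> snap)
  v16 WRITE c 52 -> drop (> snap)
  v17 WRITE a 57 -> skip
  v18 WRITE b 23 -> skip
  v19 WRITE c 56 -> drop (> snap)
  v20 WRITE b 21 -> skip
  v21 WRITE a 29 -> skip
  v22 WRITE b 36 -> skip
  v23 WRITE c 45 -> drop (> snap)
  v24 WRITE c 35 -> drop (> snap)
  v25 WRITE c 62 -> drop (> snap)
  v26 WRITE b 60 -> skip
  v27 WRITE c 6 -> drop (> snap)
Collected: [(2, 64), (6, 44), (7, 55)]

Answer: v2 64
v6 44
v7 55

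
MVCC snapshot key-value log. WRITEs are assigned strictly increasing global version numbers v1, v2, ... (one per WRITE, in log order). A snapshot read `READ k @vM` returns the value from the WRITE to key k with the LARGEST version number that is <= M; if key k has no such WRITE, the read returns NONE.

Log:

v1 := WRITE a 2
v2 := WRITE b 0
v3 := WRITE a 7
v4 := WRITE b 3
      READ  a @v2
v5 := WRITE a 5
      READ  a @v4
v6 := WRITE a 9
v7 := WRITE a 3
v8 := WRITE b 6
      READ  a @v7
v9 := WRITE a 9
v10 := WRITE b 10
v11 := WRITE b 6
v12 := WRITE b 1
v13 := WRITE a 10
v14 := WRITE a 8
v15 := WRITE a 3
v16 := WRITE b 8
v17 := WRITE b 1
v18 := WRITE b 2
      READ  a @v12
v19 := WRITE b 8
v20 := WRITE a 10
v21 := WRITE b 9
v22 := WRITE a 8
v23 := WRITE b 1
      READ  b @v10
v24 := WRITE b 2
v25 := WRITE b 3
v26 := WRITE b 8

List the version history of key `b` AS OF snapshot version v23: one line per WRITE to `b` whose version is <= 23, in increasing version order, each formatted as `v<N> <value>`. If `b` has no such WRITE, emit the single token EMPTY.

Scan writes for key=b with version <= 23:
  v1 WRITE a 2 -> skip
  v2 WRITE b 0 -> keep
  v3 WRITE a 7 -> skip
  v4 WRITE b 3 -> keep
  v5 WRITE a 5 -> skip
  v6 WRITE a 9 -> skip
  v7 WRITE a 3 -> skip
  v8 WRITE b 6 -> keep
  v9 WRITE a 9 -> skip
  v10 WRITE b 10 -> keep
  v11 WRITE b 6 -> keep
  v12 WRITE b 1 -> keep
  v13 WRITE a 10 -> skip
  v14 WRITE a 8 -> skip
  v15 WRITE a 3 -> skip
  v16 WRITE b 8 -> keep
  v17 WRITE b 1 -> keep
  v18 WRITE b 2 -> keep
  v19 WRITE b 8 -> keep
  v20 WRITE a 10 -> skip
  v21 WRITE b 9 -> keep
  v22 WRITE a 8 -> skip
  v23 WRITE b 1 -> keep
  v24 WRITE b 2 -> drop (> snap)
  v25 WRITE b 3 -> drop (> snap)
  v26 WRITE b 8 -> drop (> snap)
Collected: [(2, 0), (4, 3), (8, 6), (10, 10), (11, 6), (12, 1), (16, 8), (17, 1), (18, 2), (19, 8), (21, 9), (23, 1)]

Answer: v2 0
v4 3
v8 6
v10 10
v11 6
v12 1
v16 8
v17 1
v18 2
v19 8
v21 9
v23 1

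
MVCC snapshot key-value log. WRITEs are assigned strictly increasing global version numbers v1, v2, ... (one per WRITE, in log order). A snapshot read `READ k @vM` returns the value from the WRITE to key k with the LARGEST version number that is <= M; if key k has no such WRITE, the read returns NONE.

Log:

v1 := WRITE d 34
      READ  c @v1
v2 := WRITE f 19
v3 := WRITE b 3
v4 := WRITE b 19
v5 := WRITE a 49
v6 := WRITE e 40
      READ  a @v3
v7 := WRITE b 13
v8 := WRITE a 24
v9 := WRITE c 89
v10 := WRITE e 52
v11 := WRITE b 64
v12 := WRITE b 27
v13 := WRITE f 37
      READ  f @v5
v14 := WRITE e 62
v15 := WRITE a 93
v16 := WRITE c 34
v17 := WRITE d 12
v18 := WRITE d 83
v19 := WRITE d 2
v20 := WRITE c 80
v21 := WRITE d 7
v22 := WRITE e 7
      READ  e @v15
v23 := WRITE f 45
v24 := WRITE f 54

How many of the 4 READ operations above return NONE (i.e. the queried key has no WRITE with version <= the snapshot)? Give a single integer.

Answer: 2

Derivation:
v1: WRITE d=34  (d history now [(1, 34)])
READ c @v1: history=[] -> no version <= 1 -> NONE
v2: WRITE f=19  (f history now [(2, 19)])
v3: WRITE b=3  (b history now [(3, 3)])
v4: WRITE b=19  (b history now [(3, 3), (4, 19)])
v5: WRITE a=49  (a history now [(5, 49)])
v6: WRITE e=40  (e history now [(6, 40)])
READ a @v3: history=[(5, 49)] -> no version <= 3 -> NONE
v7: WRITE b=13  (b history now [(3, 3), (4, 19), (7, 13)])
v8: WRITE a=24  (a history now [(5, 49), (8, 24)])
v9: WRITE c=89  (c history now [(9, 89)])
v10: WRITE e=52  (e history now [(6, 40), (10, 52)])
v11: WRITE b=64  (b history now [(3, 3), (4, 19), (7, 13), (11, 64)])
v12: WRITE b=27  (b history now [(3, 3), (4, 19), (7, 13), (11, 64), (12, 27)])
v13: WRITE f=37  (f history now [(2, 19), (13, 37)])
READ f @v5: history=[(2, 19), (13, 37)] -> pick v2 -> 19
v14: WRITE e=62  (e history now [(6, 40), (10, 52), (14, 62)])
v15: WRITE a=93  (a history now [(5, 49), (8, 24), (15, 93)])
v16: WRITE c=34  (c history now [(9, 89), (16, 34)])
v17: WRITE d=12  (d history now [(1, 34), (17, 12)])
v18: WRITE d=83  (d history now [(1, 34), (17, 12), (18, 83)])
v19: WRITE d=2  (d history now [(1, 34), (17, 12), (18, 83), (19, 2)])
v20: WRITE c=80  (c history now [(9, 89), (16, 34), (20, 80)])
v21: WRITE d=7  (d history now [(1, 34), (17, 12), (18, 83), (19, 2), (21, 7)])
v22: WRITE e=7  (e history now [(6, 40), (10, 52), (14, 62), (22, 7)])
READ e @v15: history=[(6, 40), (10, 52), (14, 62), (22, 7)] -> pick v14 -> 62
v23: WRITE f=45  (f history now [(2, 19), (13, 37), (23, 45)])
v24: WRITE f=54  (f history now [(2, 19), (13, 37), (23, 45), (24, 54)])
Read results in order: ['NONE', 'NONE', '19', '62']
NONE count = 2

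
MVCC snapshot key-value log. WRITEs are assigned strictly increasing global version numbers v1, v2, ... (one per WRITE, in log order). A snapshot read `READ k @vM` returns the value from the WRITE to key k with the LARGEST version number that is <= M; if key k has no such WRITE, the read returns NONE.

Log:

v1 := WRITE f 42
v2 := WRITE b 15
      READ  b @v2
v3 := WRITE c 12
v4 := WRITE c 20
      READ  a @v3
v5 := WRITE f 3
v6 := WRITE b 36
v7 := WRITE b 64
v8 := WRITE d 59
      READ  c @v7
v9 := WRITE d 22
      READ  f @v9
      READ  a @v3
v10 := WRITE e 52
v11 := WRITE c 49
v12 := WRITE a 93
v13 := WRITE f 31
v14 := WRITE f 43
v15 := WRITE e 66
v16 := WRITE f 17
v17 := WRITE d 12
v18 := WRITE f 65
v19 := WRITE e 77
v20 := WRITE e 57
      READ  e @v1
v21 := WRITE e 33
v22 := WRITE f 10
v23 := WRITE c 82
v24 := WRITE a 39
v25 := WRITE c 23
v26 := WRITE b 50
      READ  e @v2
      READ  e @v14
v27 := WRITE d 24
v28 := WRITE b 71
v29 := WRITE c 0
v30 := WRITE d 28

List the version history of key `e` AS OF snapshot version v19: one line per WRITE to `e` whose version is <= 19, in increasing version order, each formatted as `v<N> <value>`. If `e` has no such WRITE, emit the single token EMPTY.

Scan writes for key=e with version <= 19:
  v1 WRITE f 42 -> skip
  v2 WRITE b 15 -> skip
  v3 WRITE c 12 -> skip
  v4 WRITE c 20 -> skip
  v5 WRITE f 3 -> skip
  v6 WRITE b 36 -> skip
  v7 WRITE b 64 -> skip
  v8 WRITE d 59 -> skip
  v9 WRITE d 22 -> skip
  v10 WRITE e 52 -> keep
  v11 WRITE c 49 -> skip
  v12 WRITE a 93 -> skip
  v13 WRITE f 31 -> skip
  v14 WRITE f 43 -> skip
  v15 WRITE e 66 -> keep
  v16 WRITE f 17 -> skip
  v17 WRITE d 12 -> skip
  v18 WRITE f 65 -> skip
  v19 WRITE e 77 -> keep
  v20 WRITE e 57 -> drop (> snap)
  v21 WRITE e 33 -> drop (> snap)
  v22 WRITE f 10 -> skip
  v23 WRITE c 82 -> skip
  v24 WRITE a 39 -> skip
  v25 WRITE c 23 -> skip
  v26 WRITE b 50 -> skip
  v27 WRITE d 24 -> skip
  v28 WRITE b 71 -> skip
  v29 WRITE c 0 -> skip
  v30 WRITE d 28 -> skip
Collected: [(10, 52), (15, 66), (19, 77)]

Answer: v10 52
v15 66
v19 77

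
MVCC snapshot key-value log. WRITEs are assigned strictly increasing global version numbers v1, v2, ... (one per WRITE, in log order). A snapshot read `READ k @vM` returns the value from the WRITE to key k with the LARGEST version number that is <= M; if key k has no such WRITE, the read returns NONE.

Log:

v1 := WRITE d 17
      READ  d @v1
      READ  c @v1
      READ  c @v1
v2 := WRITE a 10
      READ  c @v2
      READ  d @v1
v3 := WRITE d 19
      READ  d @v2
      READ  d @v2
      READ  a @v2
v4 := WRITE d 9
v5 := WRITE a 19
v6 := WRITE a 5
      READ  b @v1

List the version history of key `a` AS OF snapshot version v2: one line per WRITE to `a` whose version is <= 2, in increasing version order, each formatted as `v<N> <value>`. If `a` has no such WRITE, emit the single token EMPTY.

Scan writes for key=a with version <= 2:
  v1 WRITE d 17 -> skip
  v2 WRITE a 10 -> keep
  v3 WRITE d 19 -> skip
  v4 WRITE d 9 -> skip
  v5 WRITE a 19 -> drop (> snap)
  v6 WRITE a 5 -> drop (> snap)
Collected: [(2, 10)]

Answer: v2 10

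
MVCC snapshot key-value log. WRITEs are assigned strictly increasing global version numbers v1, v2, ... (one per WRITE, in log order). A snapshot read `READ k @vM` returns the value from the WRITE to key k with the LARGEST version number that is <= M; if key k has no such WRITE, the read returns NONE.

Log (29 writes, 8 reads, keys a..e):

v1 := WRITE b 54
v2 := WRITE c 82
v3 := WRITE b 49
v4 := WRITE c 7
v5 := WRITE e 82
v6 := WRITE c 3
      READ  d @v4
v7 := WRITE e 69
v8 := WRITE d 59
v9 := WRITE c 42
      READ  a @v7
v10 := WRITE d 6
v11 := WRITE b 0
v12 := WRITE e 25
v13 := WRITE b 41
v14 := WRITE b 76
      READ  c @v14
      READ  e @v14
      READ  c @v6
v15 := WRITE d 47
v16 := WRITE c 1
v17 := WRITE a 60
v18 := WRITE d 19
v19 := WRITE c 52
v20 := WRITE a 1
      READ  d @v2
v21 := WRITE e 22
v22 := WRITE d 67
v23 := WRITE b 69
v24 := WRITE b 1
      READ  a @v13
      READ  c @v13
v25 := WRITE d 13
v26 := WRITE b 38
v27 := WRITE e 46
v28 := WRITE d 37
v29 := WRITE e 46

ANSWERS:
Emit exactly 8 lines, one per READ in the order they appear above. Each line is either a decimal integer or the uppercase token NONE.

Answer: NONE
NONE
42
25
3
NONE
NONE
42

Derivation:
v1: WRITE b=54  (b history now [(1, 54)])
v2: WRITE c=82  (c history now [(2, 82)])
v3: WRITE b=49  (b history now [(1, 54), (3, 49)])
v4: WRITE c=7  (c history now [(2, 82), (4, 7)])
v5: WRITE e=82  (e history now [(5, 82)])
v6: WRITE c=3  (c history now [(2, 82), (4, 7), (6, 3)])
READ d @v4: history=[] -> no version <= 4 -> NONE
v7: WRITE e=69  (e history now [(5, 82), (7, 69)])
v8: WRITE d=59  (d history now [(8, 59)])
v9: WRITE c=42  (c history now [(2, 82), (4, 7), (6, 3), (9, 42)])
READ a @v7: history=[] -> no version <= 7 -> NONE
v10: WRITE d=6  (d history now [(8, 59), (10, 6)])
v11: WRITE b=0  (b history now [(1, 54), (3, 49), (11, 0)])
v12: WRITE e=25  (e history now [(5, 82), (7, 69), (12, 25)])
v13: WRITE b=41  (b history now [(1, 54), (3, 49), (11, 0), (13, 41)])
v14: WRITE b=76  (b history now [(1, 54), (3, 49), (11, 0), (13, 41), (14, 76)])
READ c @v14: history=[(2, 82), (4, 7), (6, 3), (9, 42)] -> pick v9 -> 42
READ e @v14: history=[(5, 82), (7, 69), (12, 25)] -> pick v12 -> 25
READ c @v6: history=[(2, 82), (4, 7), (6, 3), (9, 42)] -> pick v6 -> 3
v15: WRITE d=47  (d history now [(8, 59), (10, 6), (15, 47)])
v16: WRITE c=1  (c history now [(2, 82), (4, 7), (6, 3), (9, 42), (16, 1)])
v17: WRITE a=60  (a history now [(17, 60)])
v18: WRITE d=19  (d history now [(8, 59), (10, 6), (15, 47), (18, 19)])
v19: WRITE c=52  (c history now [(2, 82), (4, 7), (6, 3), (9, 42), (16, 1), (19, 52)])
v20: WRITE a=1  (a history now [(17, 60), (20, 1)])
READ d @v2: history=[(8, 59), (10, 6), (15, 47), (18, 19)] -> no version <= 2 -> NONE
v21: WRITE e=22  (e history now [(5, 82), (7, 69), (12, 25), (21, 22)])
v22: WRITE d=67  (d history now [(8, 59), (10, 6), (15, 47), (18, 19), (22, 67)])
v23: WRITE b=69  (b history now [(1, 54), (3, 49), (11, 0), (13, 41), (14, 76), (23, 69)])
v24: WRITE b=1  (b history now [(1, 54), (3, 49), (11, 0), (13, 41), (14, 76), (23, 69), (24, 1)])
READ a @v13: history=[(17, 60), (20, 1)] -> no version <= 13 -> NONE
READ c @v13: history=[(2, 82), (4, 7), (6, 3), (9, 42), (16, 1), (19, 52)] -> pick v9 -> 42
v25: WRITE d=13  (d history now [(8, 59), (10, 6), (15, 47), (18, 19), (22, 67), (25, 13)])
v26: WRITE b=38  (b history now [(1, 54), (3, 49), (11, 0), (13, 41), (14, 76), (23, 69), (24, 1), (26, 38)])
v27: WRITE e=46  (e history now [(5, 82), (7, 69), (12, 25), (21, 22), (27, 46)])
v28: WRITE d=37  (d history now [(8, 59), (10, 6), (15, 47), (18, 19), (22, 67), (25, 13), (28, 37)])
v29: WRITE e=46  (e history now [(5, 82), (7, 69), (12, 25), (21, 22), (27, 46), (29, 46)])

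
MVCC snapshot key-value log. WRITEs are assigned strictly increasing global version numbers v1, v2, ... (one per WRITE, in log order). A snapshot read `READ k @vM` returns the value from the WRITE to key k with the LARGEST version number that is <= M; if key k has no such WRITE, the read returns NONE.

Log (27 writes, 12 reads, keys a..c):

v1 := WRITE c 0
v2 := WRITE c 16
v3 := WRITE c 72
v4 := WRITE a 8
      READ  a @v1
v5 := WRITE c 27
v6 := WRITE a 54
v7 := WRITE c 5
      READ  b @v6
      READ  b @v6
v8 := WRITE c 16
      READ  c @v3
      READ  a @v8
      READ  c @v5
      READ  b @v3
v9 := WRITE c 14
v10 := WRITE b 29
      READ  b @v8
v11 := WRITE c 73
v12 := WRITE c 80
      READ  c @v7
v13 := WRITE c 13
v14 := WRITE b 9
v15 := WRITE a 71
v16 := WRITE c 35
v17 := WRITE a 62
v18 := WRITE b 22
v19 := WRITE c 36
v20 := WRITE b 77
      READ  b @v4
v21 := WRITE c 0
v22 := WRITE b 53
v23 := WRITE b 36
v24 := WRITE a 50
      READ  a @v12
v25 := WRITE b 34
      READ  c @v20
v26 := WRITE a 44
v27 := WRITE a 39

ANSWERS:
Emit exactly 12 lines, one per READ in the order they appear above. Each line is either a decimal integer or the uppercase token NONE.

v1: WRITE c=0  (c history now [(1, 0)])
v2: WRITE c=16  (c history now [(1, 0), (2, 16)])
v3: WRITE c=72  (c history now [(1, 0), (2, 16), (3, 72)])
v4: WRITE a=8  (a history now [(4, 8)])
READ a @v1: history=[(4, 8)] -> no version <= 1 -> NONE
v5: WRITE c=27  (c history now [(1, 0), (2, 16), (3, 72), (5, 27)])
v6: WRITE a=54  (a history now [(4, 8), (6, 54)])
v7: WRITE c=5  (c history now [(1, 0), (2, 16), (3, 72), (5, 27), (7, 5)])
READ b @v6: history=[] -> no version <= 6 -> NONE
READ b @v6: history=[] -> no version <= 6 -> NONE
v8: WRITE c=16  (c history now [(1, 0), (2, 16), (3, 72), (5, 27), (7, 5), (8, 16)])
READ c @v3: history=[(1, 0), (2, 16), (3, 72), (5, 27), (7, 5), (8, 16)] -> pick v3 -> 72
READ a @v8: history=[(4, 8), (6, 54)] -> pick v6 -> 54
READ c @v5: history=[(1, 0), (2, 16), (3, 72), (5, 27), (7, 5), (8, 16)] -> pick v5 -> 27
READ b @v3: history=[] -> no version <= 3 -> NONE
v9: WRITE c=14  (c history now [(1, 0), (2, 16), (3, 72), (5, 27), (7, 5), (8, 16), (9, 14)])
v10: WRITE b=29  (b history now [(10, 29)])
READ b @v8: history=[(10, 29)] -> no version <= 8 -> NONE
v11: WRITE c=73  (c history now [(1, 0), (2, 16), (3, 72), (5, 27), (7, 5), (8, 16), (9, 14), (11, 73)])
v12: WRITE c=80  (c history now [(1, 0), (2, 16), (3, 72), (5, 27), (7, 5), (8, 16), (9, 14), (11, 73), (12, 80)])
READ c @v7: history=[(1, 0), (2, 16), (3, 72), (5, 27), (7, 5), (8, 16), (9, 14), (11, 73), (12, 80)] -> pick v7 -> 5
v13: WRITE c=13  (c history now [(1, 0), (2, 16), (3, 72), (5, 27), (7, 5), (8, 16), (9, 14), (11, 73), (12, 80), (13, 13)])
v14: WRITE b=9  (b history now [(10, 29), (14, 9)])
v15: WRITE a=71  (a history now [(4, 8), (6, 54), (15, 71)])
v16: WRITE c=35  (c history now [(1, 0), (2, 16), (3, 72), (5, 27), (7, 5), (8, 16), (9, 14), (11, 73), (12, 80), (13, 13), (16, 35)])
v17: WRITE a=62  (a history now [(4, 8), (6, 54), (15, 71), (17, 62)])
v18: WRITE b=22  (b history now [(10, 29), (14, 9), (18, 22)])
v19: WRITE c=36  (c history now [(1, 0), (2, 16), (3, 72), (5, 27), (7, 5), (8, 16), (9, 14), (11, 73), (12, 80), (13, 13), (16, 35), (19, 36)])
v20: WRITE b=77  (b history now [(10, 29), (14, 9), (18, 22), (20, 77)])
READ b @v4: history=[(10, 29), (14, 9), (18, 22), (20, 77)] -> no version <= 4 -> NONE
v21: WRITE c=0  (c history now [(1, 0), (2, 16), (3, 72), (5, 27), (7, 5), (8, 16), (9, 14), (11, 73), (12, 80), (13, 13), (16, 35), (19, 36), (21, 0)])
v22: WRITE b=53  (b history now [(10, 29), (14, 9), (18, 22), (20, 77), (22, 53)])
v23: WRITE b=36  (b history now [(10, 29), (14, 9), (18, 22), (20, 77), (22, 53), (23, 36)])
v24: WRITE a=50  (a history now [(4, 8), (6, 54), (15, 71), (17, 62), (24, 50)])
READ a @v12: history=[(4, 8), (6, 54), (15, 71), (17, 62), (24, 50)] -> pick v6 -> 54
v25: WRITE b=34  (b history now [(10, 29), (14, 9), (18, 22), (20, 77), (22, 53), (23, 36), (25, 34)])
READ c @v20: history=[(1, 0), (2, 16), (3, 72), (5, 27), (7, 5), (8, 16), (9, 14), (11, 73), (12, 80), (13, 13), (16, 35), (19, 36), (21, 0)] -> pick v19 -> 36
v26: WRITE a=44  (a history now [(4, 8), (6, 54), (15, 71), (17, 62), (24, 50), (26, 44)])
v27: WRITE a=39  (a history now [(4, 8), (6, 54), (15, 71), (17, 62), (24, 50), (26, 44), (27, 39)])

Answer: NONE
NONE
NONE
72
54
27
NONE
NONE
5
NONE
54
36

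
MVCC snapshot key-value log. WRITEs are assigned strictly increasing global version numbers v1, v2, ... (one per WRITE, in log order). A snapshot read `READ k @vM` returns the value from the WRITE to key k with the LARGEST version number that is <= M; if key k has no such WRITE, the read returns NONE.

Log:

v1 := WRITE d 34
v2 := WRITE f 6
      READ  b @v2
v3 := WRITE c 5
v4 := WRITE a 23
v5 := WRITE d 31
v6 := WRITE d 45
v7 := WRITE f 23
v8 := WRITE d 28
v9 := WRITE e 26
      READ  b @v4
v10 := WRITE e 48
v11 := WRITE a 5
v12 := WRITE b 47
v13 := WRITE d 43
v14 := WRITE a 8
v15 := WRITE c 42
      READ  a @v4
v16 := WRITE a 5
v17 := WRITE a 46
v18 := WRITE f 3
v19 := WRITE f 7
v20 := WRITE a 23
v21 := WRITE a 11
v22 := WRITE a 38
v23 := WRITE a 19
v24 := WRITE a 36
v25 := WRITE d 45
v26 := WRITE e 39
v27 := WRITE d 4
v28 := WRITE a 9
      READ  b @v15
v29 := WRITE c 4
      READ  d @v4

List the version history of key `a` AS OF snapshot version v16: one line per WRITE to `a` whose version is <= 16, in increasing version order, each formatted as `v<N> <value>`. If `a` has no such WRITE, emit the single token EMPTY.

Scan writes for key=a with version <= 16:
  v1 WRITE d 34 -> skip
  v2 WRITE f 6 -> skip
  v3 WRITE c 5 -> skip
  v4 WRITE a 23 -> keep
  v5 WRITE d 31 -> skip
  v6 WRITE d 45 -> skip
  v7 WRITE f 23 -> skip
  v8 WRITE d 28 -> skip
  v9 WRITE e 26 -> skip
  v10 WRITE e 48 -> skip
  v11 WRITE a 5 -> keep
  v12 WRITE b 47 -> skip
  v13 WRITE d 43 -> skip
  v14 WRITE a 8 -> keep
  v15 WRITE c 42 -> skip
  v16 WRITE a 5 -> keep
  v17 WRITE a 46 -> drop (> snap)
  v18 WRITE f 3 -> skip
  v19 WRITE f 7 -> skip
  v20 WRITE a 23 -> drop (> snap)
  v21 WRITE a 11 -> drop (> snap)
  v22 WRITE a 38 -> drop (> snap)
  v23 WRITE a 19 -> drop (> snap)
  v24 WRITE a 36 -> drop (> snap)
  v25 WRITE d 45 -> skip
  v26 WRITE e 39 -> skip
  v27 WRITE d 4 -> skip
  v28 WRITE a 9 -> drop (> snap)
  v29 WRITE c 4 -> skip
Collected: [(4, 23), (11, 5), (14, 8), (16, 5)]

Answer: v4 23
v11 5
v14 8
v16 5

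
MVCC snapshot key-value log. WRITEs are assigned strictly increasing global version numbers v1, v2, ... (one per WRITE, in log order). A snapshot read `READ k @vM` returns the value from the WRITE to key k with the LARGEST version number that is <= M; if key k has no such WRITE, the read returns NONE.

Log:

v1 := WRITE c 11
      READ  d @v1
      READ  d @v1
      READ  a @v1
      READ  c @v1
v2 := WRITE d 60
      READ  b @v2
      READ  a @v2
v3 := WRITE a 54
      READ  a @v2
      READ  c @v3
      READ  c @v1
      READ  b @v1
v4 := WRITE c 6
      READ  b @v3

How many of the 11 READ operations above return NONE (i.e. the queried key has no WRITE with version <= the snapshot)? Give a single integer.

v1: WRITE c=11  (c history now [(1, 11)])
READ d @v1: history=[] -> no version <= 1 -> NONE
READ d @v1: history=[] -> no version <= 1 -> NONE
READ a @v1: history=[] -> no version <= 1 -> NONE
READ c @v1: history=[(1, 11)] -> pick v1 -> 11
v2: WRITE d=60  (d history now [(2, 60)])
READ b @v2: history=[] -> no version <= 2 -> NONE
READ a @v2: history=[] -> no version <= 2 -> NONE
v3: WRITE a=54  (a history now [(3, 54)])
READ a @v2: history=[(3, 54)] -> no version <= 2 -> NONE
READ c @v3: history=[(1, 11)] -> pick v1 -> 11
READ c @v1: history=[(1, 11)] -> pick v1 -> 11
READ b @v1: history=[] -> no version <= 1 -> NONE
v4: WRITE c=6  (c history now [(1, 11), (4, 6)])
READ b @v3: history=[] -> no version <= 3 -> NONE
Read results in order: ['NONE', 'NONE', 'NONE', '11', 'NONE', 'NONE', 'NONE', '11', '11', 'NONE', 'NONE']
NONE count = 8

Answer: 8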